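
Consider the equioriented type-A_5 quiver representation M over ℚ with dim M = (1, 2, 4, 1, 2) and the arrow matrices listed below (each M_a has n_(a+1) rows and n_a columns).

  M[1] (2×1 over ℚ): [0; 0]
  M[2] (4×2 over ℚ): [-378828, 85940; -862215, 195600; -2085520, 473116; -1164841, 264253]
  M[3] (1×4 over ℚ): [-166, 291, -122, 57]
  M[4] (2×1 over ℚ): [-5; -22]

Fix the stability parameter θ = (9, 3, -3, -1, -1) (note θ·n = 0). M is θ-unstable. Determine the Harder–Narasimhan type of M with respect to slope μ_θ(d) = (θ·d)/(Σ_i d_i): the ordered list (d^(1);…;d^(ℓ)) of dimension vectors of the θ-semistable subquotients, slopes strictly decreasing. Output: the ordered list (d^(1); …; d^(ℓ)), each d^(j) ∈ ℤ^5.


Via rank(M_{q-1}∘⋯∘M_p): M ≅ I[1,1], I[2,3], I[2,5], I[3,3]^2, I[5,5].
μ_θ-semistable layers: μ^(1)=9; μ^(2)=0; μ^(3)=-1/2; μ^(4)=-1; μ^(5)=-3

((1, 0, 0, 0, 0); (0, 1, 1, 0, 0); (0, 1, 1, 1, 1); (0, 0, 0, 0, 1); (0, 0, 2, 0, 0))


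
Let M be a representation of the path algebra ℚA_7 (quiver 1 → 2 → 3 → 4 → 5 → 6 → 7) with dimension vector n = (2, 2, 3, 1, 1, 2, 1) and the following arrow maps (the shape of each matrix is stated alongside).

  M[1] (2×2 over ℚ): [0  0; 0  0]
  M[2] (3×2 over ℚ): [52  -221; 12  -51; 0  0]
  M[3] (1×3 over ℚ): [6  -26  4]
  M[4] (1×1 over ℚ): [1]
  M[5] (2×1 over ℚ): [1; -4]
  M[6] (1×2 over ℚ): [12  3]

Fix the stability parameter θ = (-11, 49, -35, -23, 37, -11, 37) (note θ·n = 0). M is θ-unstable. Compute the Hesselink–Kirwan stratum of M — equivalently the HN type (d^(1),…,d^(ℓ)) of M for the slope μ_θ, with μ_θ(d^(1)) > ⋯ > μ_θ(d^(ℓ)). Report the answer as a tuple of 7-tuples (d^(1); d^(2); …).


Interval decomposition of M: I[1,1]^2, I[2,2], I[2,3], I[3,3], I[3,6], I[6,7].
HN type (ℓ=7): μ^(1)=49; μ^(2)=37; μ^(3)=13; μ^(4)=7; μ^(5)=-11; μ^(6)=-23; μ^(7)=-35

((0, 1, 0, 0, 0, 0, 0); (0, 0, 0, 0, 0, 0, 1); (0, 0, 0, 0, 1, 1, 0); (0, 1, 1, 0, 0, 0, 0); (2, 0, 0, 0, 0, 1, 0); (0, 0, 0, 1, 0, 0, 0); (0, 0, 2, 0, 0, 0, 0))


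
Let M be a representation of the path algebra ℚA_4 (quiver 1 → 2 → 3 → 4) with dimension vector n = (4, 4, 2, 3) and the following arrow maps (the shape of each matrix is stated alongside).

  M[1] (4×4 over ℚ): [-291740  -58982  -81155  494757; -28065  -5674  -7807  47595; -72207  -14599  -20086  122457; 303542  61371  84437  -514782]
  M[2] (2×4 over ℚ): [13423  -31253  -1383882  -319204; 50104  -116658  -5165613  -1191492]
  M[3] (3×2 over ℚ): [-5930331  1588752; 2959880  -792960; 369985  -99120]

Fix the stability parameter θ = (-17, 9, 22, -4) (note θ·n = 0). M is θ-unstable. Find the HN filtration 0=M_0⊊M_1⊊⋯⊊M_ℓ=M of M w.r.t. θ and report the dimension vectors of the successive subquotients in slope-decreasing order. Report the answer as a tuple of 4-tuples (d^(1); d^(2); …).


Interval decomposition of M: I[1,1], I[1,2], I[1,3], I[1,4], I[2,2], I[4,4]^2.
HN type (ℓ=4): μ^(1)=22; μ^(2)=9; μ^(3)=-4; μ^(4)=-17

((0, 0, 1, 0); (0, 4, 1, 1); (0, 0, 0, 2); (4, 0, 0, 0))


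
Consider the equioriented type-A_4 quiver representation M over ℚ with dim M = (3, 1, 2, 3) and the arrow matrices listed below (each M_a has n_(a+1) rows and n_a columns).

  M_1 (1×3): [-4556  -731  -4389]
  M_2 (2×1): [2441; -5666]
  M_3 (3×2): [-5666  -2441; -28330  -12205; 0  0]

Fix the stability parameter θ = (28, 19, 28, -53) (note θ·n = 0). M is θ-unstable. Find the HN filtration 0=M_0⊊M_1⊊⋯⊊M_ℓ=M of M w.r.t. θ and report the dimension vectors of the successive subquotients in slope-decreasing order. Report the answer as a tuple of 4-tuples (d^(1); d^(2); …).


Via rank(M_{q-1}∘⋯∘M_p): M ≅ I[1,1]^2, I[1,3], I[3,4], I[4,4]^2.
μ_θ-semistable layers: μ^(1)=28; μ^(2)=47/2; μ^(3)=-25/2; μ^(4)=-53

((2, 0, 1, 0); (1, 1, 0, 0); (0, 0, 1, 1); (0, 0, 0, 2))


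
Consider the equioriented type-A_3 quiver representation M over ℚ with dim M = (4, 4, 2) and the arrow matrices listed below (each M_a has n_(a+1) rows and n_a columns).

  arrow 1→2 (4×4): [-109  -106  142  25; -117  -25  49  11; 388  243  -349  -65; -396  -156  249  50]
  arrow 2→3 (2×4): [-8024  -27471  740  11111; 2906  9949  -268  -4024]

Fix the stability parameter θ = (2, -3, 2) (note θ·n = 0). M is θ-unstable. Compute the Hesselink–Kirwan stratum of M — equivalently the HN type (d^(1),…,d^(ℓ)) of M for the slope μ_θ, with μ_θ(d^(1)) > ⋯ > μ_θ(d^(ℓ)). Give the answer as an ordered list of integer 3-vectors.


Barcode: M ≅ I[1,2]^2, I[1,3]^2. HN layers by μ_θ (2 steps, strictly decreasing):
  μ^(1)=2; μ^(2)=-1/2

((0, 0, 2); (4, 4, 0))


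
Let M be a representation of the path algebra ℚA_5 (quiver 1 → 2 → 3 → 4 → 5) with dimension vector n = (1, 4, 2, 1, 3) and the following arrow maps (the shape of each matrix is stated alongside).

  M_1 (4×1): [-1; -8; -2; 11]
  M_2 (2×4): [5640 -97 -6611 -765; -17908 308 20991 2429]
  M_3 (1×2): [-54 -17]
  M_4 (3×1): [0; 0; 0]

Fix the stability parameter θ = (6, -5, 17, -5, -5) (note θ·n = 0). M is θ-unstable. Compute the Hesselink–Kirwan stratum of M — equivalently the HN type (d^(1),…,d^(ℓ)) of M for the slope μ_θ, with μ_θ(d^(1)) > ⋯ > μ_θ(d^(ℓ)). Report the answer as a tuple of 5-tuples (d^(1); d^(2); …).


Via rank(M_{q-1}∘⋯∘M_p): M ≅ I[1,4], I[2,2]^2, I[2,3], I[5,5]^3.
μ_θ-semistable layers: μ^(1)=17; μ^(2)=6; μ^(3)=1/2; μ^(4)=-5

((0, 0, 1, 0, 0); (0, 0, 1, 1, 0); (1, 1, 0, 0, 0); (0, 3, 0, 0, 3))


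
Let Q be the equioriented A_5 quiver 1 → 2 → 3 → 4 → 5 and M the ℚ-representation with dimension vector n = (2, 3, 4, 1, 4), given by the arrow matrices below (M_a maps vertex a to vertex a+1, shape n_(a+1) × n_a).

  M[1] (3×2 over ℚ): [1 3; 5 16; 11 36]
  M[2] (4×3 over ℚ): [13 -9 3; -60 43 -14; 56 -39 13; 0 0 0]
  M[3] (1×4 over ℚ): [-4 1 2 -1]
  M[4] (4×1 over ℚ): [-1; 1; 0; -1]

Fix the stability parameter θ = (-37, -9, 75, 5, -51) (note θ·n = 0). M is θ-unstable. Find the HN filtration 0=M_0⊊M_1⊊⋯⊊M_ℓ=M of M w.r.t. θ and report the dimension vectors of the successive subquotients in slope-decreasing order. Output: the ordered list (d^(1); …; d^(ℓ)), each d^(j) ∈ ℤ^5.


Interval decomposition of M: I[1,3], I[1,5], I[2,3], I[3,3], I[5,5]^3.
HN type (ℓ=5): μ^(1)=75; μ^(2)=29/3; μ^(3)=-9; μ^(4)=-37; μ^(5)=-51

((0, 0, 3, 0, 0); (0, 0, 1, 1, 1); (0, 3, 0, 0, 0); (2, 0, 0, 0, 0); (0, 0, 0, 0, 3))


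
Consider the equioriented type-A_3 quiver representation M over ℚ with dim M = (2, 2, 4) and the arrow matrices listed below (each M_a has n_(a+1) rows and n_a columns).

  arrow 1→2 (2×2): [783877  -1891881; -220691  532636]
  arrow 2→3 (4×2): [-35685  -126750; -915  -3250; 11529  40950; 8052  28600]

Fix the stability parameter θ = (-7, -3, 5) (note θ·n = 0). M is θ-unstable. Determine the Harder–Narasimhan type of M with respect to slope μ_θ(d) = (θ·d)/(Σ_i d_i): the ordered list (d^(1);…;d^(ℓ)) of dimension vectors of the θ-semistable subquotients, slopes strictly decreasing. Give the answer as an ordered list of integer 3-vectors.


Barcode: M ≅ I[1,2], I[1,3], I[3,3]^3. HN layers by μ_θ (3 steps, strictly decreasing):
  μ^(1)=5; μ^(2)=-3; μ^(3)=-7

((0, 0, 4); (0, 2, 0); (2, 0, 0))


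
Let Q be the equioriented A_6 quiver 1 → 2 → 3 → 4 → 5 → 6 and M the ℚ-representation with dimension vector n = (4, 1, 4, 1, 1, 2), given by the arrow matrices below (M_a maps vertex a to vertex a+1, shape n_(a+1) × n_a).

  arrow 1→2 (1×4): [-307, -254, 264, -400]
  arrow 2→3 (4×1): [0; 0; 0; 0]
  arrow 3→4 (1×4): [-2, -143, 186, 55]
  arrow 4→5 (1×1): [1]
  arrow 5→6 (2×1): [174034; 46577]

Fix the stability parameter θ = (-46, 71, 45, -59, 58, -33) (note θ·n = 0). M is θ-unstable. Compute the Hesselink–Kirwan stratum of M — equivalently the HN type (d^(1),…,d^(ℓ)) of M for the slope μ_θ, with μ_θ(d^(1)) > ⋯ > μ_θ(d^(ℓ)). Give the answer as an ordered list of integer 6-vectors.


Barcode: M ≅ I[1,1]^3, I[1,2], I[3,3]^3, I[3,6], I[6,6]. HN layers by μ_θ (6 steps, strictly decreasing):
  μ^(1)=71; μ^(2)=45; μ^(3)=25/2; μ^(4)=-7; μ^(5)=-33; μ^(6)=-46

((0, 1, 0, 0, 0, 0); (0, 0, 3, 0, 0, 0); (0, 0, 0, 0, 1, 1); (0, 0, 1, 1, 0, 0); (0, 0, 0, 0, 0, 1); (4, 0, 0, 0, 0, 0))


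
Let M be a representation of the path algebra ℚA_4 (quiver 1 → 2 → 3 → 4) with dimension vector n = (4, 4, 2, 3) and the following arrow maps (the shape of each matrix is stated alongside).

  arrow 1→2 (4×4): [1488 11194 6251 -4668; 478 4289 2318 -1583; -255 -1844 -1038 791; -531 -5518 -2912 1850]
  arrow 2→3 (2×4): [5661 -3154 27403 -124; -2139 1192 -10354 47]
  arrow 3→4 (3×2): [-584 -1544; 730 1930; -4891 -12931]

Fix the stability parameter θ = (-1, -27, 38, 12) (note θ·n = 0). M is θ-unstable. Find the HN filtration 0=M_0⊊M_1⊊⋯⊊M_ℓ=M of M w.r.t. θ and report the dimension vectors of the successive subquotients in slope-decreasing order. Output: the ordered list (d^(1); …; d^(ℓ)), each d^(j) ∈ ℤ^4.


Interval decomposition of M: I[1,2]^2, I[1,3], I[1,4], I[4,4]^2.
HN type (ℓ=4): μ^(1)=38; μ^(2)=25; μ^(3)=12; μ^(4)=-14

((0, 0, 1, 0); (0, 0, 1, 1); (0, 0, 0, 2); (4, 4, 0, 0))


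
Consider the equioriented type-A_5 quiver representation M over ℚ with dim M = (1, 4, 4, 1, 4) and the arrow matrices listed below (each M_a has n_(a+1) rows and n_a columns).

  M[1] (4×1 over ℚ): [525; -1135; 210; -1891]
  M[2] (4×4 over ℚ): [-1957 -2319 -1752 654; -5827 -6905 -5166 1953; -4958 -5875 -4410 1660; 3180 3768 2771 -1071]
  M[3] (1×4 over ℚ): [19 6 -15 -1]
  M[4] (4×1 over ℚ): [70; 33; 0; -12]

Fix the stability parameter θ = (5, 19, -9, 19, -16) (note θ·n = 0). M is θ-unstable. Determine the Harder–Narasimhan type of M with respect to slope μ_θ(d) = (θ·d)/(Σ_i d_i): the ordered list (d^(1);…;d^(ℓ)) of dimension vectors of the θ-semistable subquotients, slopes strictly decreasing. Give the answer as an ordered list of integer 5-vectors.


Via rank(M_{q-1}∘⋯∘M_p): M ≅ I[1,3], I[2,3]^2, I[2,5], I[5,5]^3.
μ_θ-semistable layers: μ^(1)=5; μ^(2)=13/4; μ^(3)=-16

((1, 3, 3, 0, 0); (0, 1, 1, 1, 1); (0, 0, 0, 0, 3))


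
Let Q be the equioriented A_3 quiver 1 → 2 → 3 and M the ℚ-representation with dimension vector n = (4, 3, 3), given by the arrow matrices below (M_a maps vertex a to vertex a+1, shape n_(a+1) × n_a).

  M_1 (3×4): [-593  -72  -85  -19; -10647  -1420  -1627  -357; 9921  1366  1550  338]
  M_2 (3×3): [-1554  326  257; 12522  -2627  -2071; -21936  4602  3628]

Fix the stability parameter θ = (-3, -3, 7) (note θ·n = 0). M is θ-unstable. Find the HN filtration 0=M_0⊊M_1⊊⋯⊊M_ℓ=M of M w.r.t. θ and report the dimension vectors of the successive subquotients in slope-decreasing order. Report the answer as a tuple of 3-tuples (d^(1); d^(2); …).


Interval decomposition of M: I[1,1], I[1,2], I[1,3]^2, I[3,3].
HN type (ℓ=2): μ^(1)=7; μ^(2)=-3

((0, 0, 3); (4, 3, 0))


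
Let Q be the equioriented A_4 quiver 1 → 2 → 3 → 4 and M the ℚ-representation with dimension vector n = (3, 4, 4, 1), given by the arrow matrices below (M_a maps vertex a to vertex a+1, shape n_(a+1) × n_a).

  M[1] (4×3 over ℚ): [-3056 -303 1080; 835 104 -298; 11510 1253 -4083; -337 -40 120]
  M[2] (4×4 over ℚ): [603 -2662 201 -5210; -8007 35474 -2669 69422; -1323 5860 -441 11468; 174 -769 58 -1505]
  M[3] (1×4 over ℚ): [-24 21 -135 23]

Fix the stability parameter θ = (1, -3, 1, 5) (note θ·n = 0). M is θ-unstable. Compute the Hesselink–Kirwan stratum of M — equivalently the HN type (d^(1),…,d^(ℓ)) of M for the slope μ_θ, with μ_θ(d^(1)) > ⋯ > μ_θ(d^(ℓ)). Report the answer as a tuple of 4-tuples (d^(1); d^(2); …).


Via rank(M_{q-1}∘⋯∘M_p): M ≅ I[1,2], I[1,3], I[1,4], I[2,3], I[3,3].
μ_θ-semistable layers: μ^(1)=5; μ^(2)=1; μ^(3)=-1; μ^(4)=-3

((0, 0, 0, 1); (0, 0, 4, 0); (3, 3, 0, 0); (0, 1, 0, 0))


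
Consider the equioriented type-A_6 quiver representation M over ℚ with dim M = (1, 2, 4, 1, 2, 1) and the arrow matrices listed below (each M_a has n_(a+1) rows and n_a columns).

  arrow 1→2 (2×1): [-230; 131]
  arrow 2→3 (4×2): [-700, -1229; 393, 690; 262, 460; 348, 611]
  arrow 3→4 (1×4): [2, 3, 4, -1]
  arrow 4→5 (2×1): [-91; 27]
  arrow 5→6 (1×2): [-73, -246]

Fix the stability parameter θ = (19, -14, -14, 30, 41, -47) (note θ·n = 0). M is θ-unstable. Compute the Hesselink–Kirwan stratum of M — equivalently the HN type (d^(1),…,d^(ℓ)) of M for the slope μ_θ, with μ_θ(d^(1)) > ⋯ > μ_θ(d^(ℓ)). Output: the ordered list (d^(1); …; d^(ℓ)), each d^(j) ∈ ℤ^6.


Via rank(M_{q-1}∘⋯∘M_p): M ≅ I[1,6], I[2,3], I[3,3]^2, I[5,5].
μ_θ-semistable layers: μ^(1)=41; μ^(2)=8; μ^(3)=-3; μ^(4)=-14

((0, 0, 0, 0, 1, 0); (0, 0, 0, 1, 1, 1); (1, 1, 1, 0, 0, 0); (0, 1, 3, 0, 0, 0))


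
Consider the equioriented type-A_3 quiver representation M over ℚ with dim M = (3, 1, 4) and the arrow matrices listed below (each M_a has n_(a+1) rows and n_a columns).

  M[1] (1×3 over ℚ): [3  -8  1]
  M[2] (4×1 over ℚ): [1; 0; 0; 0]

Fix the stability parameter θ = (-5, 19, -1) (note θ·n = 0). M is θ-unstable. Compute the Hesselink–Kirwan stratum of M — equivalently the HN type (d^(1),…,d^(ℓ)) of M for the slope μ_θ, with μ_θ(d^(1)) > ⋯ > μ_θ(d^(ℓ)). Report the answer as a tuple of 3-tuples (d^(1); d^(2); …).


Via rank(M_{q-1}∘⋯∘M_p): M ≅ I[1,1]^2, I[1,3], I[3,3]^3.
μ_θ-semistable layers: μ^(1)=9; μ^(2)=-1; μ^(3)=-5

((0, 1, 1); (0, 0, 3); (3, 0, 0))


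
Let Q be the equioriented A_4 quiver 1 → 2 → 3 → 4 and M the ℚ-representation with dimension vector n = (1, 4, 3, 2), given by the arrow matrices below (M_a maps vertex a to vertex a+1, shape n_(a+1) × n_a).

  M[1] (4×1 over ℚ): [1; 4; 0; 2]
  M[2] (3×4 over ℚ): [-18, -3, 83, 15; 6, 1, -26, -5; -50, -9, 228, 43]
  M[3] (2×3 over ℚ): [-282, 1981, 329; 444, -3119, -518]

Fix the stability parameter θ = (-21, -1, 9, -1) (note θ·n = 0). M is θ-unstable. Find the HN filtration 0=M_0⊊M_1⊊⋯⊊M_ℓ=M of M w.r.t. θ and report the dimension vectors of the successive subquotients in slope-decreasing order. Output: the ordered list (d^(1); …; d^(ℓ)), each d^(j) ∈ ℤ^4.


Interval decomposition of M: I[1,2], I[2,3], I[2,4]^2.
HN type (ℓ=4): μ^(1)=9; μ^(2)=4; μ^(3)=-1; μ^(4)=-21

((0, 0, 1, 0); (0, 0, 2, 2); (0, 4, 0, 0); (1, 0, 0, 0))


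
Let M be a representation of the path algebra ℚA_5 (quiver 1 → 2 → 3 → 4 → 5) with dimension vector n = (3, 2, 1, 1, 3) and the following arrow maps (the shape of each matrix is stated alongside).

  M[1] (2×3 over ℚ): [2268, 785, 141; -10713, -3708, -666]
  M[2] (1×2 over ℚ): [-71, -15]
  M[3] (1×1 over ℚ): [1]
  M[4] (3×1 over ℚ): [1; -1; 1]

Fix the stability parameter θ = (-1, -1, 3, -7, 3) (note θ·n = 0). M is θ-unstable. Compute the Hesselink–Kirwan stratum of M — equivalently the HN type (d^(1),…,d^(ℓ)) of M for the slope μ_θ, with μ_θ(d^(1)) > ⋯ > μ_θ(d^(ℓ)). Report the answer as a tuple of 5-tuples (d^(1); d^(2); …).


Via rank(M_{q-1}∘⋯∘M_p): M ≅ I[1,1], I[1,2], I[1,5], I[5,5]^2.
μ_θ-semistable layers: μ^(1)=3; μ^(2)=-1; μ^(3)=-3/2

((0, 0, 0, 0, 3); (2, 1, 0, 0, 0); (1, 1, 1, 1, 0))


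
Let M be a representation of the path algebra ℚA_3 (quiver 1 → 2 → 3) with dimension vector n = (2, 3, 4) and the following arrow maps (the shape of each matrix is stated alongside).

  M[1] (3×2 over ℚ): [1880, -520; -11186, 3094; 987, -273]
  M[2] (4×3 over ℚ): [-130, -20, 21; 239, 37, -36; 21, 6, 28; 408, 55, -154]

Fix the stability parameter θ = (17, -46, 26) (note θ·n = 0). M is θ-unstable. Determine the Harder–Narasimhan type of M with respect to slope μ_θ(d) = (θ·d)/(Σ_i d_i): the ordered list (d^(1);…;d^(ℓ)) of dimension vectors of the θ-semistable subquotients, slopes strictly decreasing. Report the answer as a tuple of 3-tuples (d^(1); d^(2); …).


Interval decomposition of M: I[1,1], I[1,3], I[2,3]^2, I[3,3].
HN type (ℓ=4): μ^(1)=26; μ^(2)=17; μ^(3)=-29/2; μ^(4)=-46

((0, 0, 4); (1, 0, 0); (1, 1, 0); (0, 2, 0))


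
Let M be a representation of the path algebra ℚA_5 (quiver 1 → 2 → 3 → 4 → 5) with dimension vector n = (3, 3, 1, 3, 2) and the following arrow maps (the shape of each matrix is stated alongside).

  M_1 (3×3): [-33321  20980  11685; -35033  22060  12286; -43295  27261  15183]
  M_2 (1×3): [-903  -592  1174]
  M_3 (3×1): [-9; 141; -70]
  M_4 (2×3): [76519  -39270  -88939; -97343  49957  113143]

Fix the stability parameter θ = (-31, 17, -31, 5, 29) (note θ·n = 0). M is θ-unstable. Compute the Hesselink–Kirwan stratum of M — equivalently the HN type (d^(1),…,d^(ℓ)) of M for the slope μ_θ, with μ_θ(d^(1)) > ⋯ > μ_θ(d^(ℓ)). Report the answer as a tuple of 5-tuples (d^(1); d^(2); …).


Interval decomposition of M: I[1,2]^2, I[1,5], I[4,4], I[4,5].
HN type (ℓ=5): μ^(1)=29; μ^(2)=17; μ^(3)=5; μ^(4)=-7; μ^(5)=-31

((0, 0, 0, 0, 2); (0, 2, 0, 0, 0); (0, 0, 0, 3, 0); (0, 1, 1, 0, 0); (3, 0, 0, 0, 0))


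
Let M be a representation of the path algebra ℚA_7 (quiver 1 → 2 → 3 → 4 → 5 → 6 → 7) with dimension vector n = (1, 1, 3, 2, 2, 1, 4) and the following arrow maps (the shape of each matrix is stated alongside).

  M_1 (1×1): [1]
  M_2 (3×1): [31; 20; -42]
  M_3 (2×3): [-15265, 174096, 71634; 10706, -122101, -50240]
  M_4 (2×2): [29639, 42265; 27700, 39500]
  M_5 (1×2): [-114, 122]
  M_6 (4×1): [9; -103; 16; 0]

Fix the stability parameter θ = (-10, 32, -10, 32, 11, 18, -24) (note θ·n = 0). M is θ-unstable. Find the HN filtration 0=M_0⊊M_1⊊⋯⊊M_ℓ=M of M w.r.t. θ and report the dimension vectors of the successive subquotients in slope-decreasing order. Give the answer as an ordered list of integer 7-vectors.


Barcode: M ≅ I[1,7], I[3,3], I[3,4], I[5,5], I[7,7]^3. HN layers by μ_θ (5 steps, strictly decreasing):
  μ^(1)=32; μ^(2)=11; μ^(3)=59/6; μ^(4)=-10; μ^(5)=-24

((0, 0, 0, 1, 0, 0, 0); (0, 0, 0, 0, 1, 0, 0); (0, 1, 1, 1, 1, 1, 1); (1, 0, 2, 0, 0, 0, 0); (0, 0, 0, 0, 0, 0, 3))


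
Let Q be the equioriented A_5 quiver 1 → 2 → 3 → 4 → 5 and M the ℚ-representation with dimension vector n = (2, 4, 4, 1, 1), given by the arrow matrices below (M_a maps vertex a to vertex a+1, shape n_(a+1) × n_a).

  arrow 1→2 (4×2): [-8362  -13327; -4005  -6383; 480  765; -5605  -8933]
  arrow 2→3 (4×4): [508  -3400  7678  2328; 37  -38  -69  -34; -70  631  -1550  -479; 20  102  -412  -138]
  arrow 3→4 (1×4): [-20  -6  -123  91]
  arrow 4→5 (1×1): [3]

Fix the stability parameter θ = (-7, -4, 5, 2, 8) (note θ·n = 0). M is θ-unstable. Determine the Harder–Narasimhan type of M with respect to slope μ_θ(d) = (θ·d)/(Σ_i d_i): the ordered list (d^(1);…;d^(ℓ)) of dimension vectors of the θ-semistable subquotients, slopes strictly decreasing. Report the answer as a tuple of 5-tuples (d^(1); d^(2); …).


Via rank(M_{q-1}∘⋯∘M_p): M ≅ I[1,3], I[1,5], I[2,3]^2.
μ_θ-semistable layers: μ^(1)=8; μ^(2)=5; μ^(3)=7/2; μ^(4)=-4; μ^(5)=-7

((0, 0, 0, 0, 1); (0, 0, 3, 0, 0); (0, 0, 1, 1, 0); (0, 4, 0, 0, 0); (2, 0, 0, 0, 0))


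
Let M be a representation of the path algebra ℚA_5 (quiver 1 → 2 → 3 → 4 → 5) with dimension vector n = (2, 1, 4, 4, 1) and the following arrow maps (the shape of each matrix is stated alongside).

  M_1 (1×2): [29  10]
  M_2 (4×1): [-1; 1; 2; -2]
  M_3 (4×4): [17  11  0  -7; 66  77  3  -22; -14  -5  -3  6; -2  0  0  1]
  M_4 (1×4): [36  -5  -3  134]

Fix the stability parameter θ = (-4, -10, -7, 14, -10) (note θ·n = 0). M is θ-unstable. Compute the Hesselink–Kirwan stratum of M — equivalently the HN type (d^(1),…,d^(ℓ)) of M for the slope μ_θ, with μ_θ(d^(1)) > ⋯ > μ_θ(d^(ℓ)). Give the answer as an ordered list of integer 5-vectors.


Interval decomposition of M: I[1,1], I[1,5], I[3,4]^3.
HN type (ℓ=4): μ^(1)=14; μ^(2)=2; μ^(3)=-4; μ^(4)=-7

((0, 0, 0, 3, 0); (0, 0, 0, 1, 1); (1, 0, 0, 0, 0); (1, 1, 4, 0, 0))


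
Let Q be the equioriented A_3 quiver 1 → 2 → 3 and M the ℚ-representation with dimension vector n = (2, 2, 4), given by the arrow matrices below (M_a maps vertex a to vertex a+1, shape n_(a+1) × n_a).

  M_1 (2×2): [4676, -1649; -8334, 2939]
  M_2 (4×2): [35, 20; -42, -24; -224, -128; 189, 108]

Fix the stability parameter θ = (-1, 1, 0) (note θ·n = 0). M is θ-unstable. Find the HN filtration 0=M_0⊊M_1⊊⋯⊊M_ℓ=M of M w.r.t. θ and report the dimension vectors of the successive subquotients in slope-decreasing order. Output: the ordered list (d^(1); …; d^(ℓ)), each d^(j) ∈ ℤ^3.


Via rank(M_{q-1}∘⋯∘M_p): M ≅ I[1,2], I[1,3], I[3,3]^3.
μ_θ-semistable layers: μ^(1)=1; μ^(2)=1/2; μ^(3)=0; μ^(4)=-1

((0, 1, 0); (0, 1, 1); (0, 0, 3); (2, 0, 0))


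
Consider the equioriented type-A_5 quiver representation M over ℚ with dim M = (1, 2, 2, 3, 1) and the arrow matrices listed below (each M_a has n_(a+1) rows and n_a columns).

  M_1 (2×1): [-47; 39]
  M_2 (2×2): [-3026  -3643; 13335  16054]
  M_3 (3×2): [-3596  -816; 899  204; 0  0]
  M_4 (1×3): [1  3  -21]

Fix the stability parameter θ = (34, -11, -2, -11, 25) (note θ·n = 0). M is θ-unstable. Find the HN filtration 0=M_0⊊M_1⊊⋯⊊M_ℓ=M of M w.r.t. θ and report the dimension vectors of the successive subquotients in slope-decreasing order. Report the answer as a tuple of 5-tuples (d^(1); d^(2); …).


Via rank(M_{q-1}∘⋯∘M_p): M ≅ I[1,5], I[2,3], I[4,4]^2.
μ_θ-semistable layers: μ^(1)=25; μ^(2)=5/2; μ^(3)=-2; μ^(4)=-11

((0, 0, 0, 0, 1); (1, 1, 1, 1, 0); (0, 0, 1, 0, 0); (0, 1, 0, 2, 0))


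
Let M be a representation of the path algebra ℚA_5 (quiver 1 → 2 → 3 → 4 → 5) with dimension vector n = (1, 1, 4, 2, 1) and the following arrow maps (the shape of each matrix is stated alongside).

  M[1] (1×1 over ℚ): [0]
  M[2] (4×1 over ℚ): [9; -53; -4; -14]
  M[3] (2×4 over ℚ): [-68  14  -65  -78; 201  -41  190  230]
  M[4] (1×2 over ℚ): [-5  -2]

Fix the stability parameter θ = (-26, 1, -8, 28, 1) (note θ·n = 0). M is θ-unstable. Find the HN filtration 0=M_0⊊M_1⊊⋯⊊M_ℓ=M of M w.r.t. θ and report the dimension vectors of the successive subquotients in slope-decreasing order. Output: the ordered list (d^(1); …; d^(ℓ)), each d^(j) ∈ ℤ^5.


Interval decomposition of M: I[1,1], I[2,5], I[3,3]^2, I[3,4].
HN type (ℓ=5): μ^(1)=28; μ^(2)=29/2; μ^(3)=-7/2; μ^(4)=-8; μ^(5)=-26

((0, 0, 0, 1, 0); (0, 0, 0, 1, 1); (0, 1, 1, 0, 0); (0, 0, 3, 0, 0); (1, 0, 0, 0, 0))


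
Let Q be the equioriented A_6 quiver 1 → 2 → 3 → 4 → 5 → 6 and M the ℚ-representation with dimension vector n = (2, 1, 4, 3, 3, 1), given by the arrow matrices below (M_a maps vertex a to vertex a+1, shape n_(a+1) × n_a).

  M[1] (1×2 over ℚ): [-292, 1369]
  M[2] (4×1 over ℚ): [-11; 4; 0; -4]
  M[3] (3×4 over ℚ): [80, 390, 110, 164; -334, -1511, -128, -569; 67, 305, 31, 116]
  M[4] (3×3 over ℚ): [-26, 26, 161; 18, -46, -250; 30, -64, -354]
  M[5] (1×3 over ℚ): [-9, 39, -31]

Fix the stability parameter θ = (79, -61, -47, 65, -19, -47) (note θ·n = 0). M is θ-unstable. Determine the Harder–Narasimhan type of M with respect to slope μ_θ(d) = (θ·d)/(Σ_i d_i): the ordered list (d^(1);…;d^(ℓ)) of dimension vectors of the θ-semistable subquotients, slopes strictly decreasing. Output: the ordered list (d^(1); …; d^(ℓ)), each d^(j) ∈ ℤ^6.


Via rank(M_{q-1}∘⋯∘M_p): M ≅ I[1,1], I[1,6], I[3,3], I[3,5]^2.
μ_θ-semistable layers: μ^(1)=79; μ^(2)=23; μ^(3)=-1/3; μ^(4)=-29/3; μ^(5)=-47

((1, 0, 0, 0, 0, 0); (0, 0, 0, 2, 2, 0); (0, 0, 0, 1, 1, 1); (1, 1, 1, 0, 0, 0); (0, 0, 3, 0, 0, 0))


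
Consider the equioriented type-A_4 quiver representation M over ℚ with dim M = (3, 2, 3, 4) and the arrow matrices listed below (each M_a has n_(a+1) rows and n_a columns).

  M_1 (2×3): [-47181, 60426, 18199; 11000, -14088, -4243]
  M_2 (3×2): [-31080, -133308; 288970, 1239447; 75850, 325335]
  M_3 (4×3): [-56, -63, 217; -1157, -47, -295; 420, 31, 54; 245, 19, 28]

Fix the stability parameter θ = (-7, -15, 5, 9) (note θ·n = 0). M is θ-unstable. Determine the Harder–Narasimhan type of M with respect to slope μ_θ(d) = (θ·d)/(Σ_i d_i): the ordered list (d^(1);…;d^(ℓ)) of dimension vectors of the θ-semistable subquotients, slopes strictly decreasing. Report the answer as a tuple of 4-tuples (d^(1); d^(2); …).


Via rank(M_{q-1}∘⋯∘M_p): M ≅ I[1,1], I[1,2], I[1,4], I[3,4]^2, I[4,4].
μ_θ-semistable layers: μ^(1)=9; μ^(2)=5; μ^(3)=-7; μ^(4)=-11

((0, 0, 0, 4); (0, 0, 3, 0); (1, 0, 0, 0); (2, 2, 0, 0))


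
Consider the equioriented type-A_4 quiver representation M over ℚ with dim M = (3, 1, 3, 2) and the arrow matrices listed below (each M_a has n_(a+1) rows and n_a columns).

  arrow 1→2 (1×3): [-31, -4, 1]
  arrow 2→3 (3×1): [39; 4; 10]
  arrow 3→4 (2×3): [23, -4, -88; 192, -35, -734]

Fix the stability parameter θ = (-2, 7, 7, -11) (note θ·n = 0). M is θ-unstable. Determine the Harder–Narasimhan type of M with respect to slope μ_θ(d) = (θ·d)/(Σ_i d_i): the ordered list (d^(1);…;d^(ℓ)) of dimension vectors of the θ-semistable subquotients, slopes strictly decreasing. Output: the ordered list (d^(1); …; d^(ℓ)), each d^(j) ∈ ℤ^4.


Interval decomposition of M: I[1,1]^2, I[1,4], I[3,3], I[3,4].
HN type (ℓ=3): μ^(1)=7; μ^(2)=1; μ^(3)=-2

((0, 0, 1, 0); (0, 1, 1, 1); (3, 0, 1, 1))


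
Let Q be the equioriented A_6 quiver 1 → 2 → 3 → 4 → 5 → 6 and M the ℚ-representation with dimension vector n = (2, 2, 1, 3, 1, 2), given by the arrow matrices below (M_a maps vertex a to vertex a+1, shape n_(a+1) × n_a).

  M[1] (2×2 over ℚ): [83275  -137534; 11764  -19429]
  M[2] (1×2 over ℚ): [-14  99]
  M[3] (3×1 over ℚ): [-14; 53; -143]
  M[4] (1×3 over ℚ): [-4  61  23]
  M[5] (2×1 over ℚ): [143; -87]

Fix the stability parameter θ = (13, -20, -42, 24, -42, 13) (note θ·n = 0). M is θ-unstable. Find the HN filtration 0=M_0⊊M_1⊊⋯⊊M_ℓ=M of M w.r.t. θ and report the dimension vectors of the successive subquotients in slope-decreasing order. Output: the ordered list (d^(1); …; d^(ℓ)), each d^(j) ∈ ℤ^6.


Interval decomposition of M: I[1,2], I[1,4], I[4,4], I[4,6], I[6,6].
HN type (ℓ=5): μ^(1)=24; μ^(2)=13; μ^(3)=-7/2; μ^(4)=-9; μ^(5)=-49/3

((0, 0, 0, 2, 0, 0); (0, 0, 0, 0, 0, 2); (1, 1, 0, 0, 0, 0); (0, 0, 0, 1, 1, 0); (1, 1, 1, 0, 0, 0))


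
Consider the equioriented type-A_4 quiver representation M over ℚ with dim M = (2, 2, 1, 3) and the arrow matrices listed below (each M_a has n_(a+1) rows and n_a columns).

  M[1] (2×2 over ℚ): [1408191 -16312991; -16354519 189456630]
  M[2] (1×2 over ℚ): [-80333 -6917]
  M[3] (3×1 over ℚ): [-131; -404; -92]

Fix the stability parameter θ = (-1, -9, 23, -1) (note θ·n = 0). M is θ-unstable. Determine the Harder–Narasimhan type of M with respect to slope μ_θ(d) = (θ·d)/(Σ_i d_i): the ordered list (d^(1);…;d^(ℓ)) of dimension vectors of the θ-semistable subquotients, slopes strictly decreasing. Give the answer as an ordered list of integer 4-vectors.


Interval decomposition of M: I[1,2], I[1,4], I[4,4]^2.
HN type (ℓ=3): μ^(1)=11; μ^(2)=-1; μ^(3)=-5

((0, 0, 1, 1); (0, 0, 0, 2); (2, 2, 0, 0))


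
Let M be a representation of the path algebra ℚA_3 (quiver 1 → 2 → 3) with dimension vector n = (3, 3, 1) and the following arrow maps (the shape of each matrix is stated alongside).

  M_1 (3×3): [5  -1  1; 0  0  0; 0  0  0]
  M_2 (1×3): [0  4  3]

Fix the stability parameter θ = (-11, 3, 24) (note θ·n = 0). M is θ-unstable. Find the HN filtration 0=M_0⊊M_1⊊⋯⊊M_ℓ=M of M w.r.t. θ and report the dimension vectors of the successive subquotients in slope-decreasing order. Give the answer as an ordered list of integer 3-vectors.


Via rank(M_{q-1}∘⋯∘M_p): M ≅ I[1,1]^2, I[1,2], I[2,2], I[2,3].
μ_θ-semistable layers: μ^(1)=24; μ^(2)=3; μ^(3)=-11

((0, 0, 1); (0, 3, 0); (3, 0, 0))


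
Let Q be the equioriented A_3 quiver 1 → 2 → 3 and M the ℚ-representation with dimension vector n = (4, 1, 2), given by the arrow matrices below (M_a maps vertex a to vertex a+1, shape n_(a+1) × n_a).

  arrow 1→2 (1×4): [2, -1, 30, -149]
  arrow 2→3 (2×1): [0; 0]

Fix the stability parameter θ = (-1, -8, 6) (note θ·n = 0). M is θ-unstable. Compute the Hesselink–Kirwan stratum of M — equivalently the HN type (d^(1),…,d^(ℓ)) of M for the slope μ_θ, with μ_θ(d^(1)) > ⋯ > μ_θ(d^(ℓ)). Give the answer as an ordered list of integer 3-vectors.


Barcode: M ≅ I[1,1]^3, I[1,2], I[3,3]^2. HN layers by μ_θ (3 steps, strictly decreasing):
  μ^(1)=6; μ^(2)=-1; μ^(3)=-9/2

((0, 0, 2); (3, 0, 0); (1, 1, 0))


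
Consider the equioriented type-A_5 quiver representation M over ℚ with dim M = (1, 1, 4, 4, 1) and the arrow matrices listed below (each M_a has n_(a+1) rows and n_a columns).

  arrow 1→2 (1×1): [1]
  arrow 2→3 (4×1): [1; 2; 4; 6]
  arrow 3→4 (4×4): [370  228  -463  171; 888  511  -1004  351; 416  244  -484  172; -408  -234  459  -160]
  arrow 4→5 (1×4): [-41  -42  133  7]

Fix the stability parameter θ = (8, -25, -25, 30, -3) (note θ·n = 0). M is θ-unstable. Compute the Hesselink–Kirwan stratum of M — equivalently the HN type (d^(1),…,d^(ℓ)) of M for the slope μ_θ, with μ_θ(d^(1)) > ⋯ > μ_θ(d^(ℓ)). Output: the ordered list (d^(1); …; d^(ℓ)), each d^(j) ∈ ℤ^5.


Via rank(M_{q-1}∘⋯∘M_p): M ≅ I[1,3], I[3,4]^2, I[3,5], I[4,4].
μ_θ-semistable layers: μ^(1)=30; μ^(2)=27/2; μ^(3)=-14; μ^(4)=-25

((0, 0, 0, 3, 0); (0, 0, 0, 1, 1); (1, 1, 1, 0, 0); (0, 0, 3, 0, 0))


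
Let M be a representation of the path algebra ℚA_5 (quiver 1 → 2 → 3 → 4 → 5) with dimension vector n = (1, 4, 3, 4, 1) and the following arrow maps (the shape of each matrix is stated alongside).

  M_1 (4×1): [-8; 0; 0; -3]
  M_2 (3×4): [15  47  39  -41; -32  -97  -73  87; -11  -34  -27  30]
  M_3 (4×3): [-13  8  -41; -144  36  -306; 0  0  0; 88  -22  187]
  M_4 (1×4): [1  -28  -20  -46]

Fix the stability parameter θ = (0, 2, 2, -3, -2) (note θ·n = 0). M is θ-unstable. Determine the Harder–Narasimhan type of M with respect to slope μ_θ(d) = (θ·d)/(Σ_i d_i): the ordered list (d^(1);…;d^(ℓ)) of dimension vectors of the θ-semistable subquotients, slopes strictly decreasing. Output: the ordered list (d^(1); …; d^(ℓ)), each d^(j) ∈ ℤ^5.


Via rank(M_{q-1}∘⋯∘M_p): M ≅ I[1,5], I[2,2], I[2,3], I[2,4], I[4,4]^2.
μ_θ-semistable layers: μ^(1)=2; μ^(2)=1/3; μ^(3)=-1/5; μ^(4)=-3

((0, 2, 1, 0, 0); (0, 1, 1, 1, 0); (1, 1, 1, 1, 1); (0, 0, 0, 2, 0))


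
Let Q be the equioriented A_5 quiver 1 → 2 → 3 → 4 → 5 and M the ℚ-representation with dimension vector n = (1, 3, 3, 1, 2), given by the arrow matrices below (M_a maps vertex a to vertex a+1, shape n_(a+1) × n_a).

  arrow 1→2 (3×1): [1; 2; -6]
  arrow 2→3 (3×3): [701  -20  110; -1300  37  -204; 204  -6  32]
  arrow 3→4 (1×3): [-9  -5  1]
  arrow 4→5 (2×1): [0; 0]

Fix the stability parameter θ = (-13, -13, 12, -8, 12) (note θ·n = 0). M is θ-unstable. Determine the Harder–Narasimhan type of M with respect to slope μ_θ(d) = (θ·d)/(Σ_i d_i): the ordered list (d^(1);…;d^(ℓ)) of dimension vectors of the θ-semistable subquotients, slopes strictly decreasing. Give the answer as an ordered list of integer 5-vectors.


Interval decomposition of M: I[1,4], I[2,2], I[2,3], I[3,3], I[5,5]^2.
HN type (ℓ=3): μ^(1)=12; μ^(2)=2; μ^(3)=-13

((0, 0, 2, 0, 2); (0, 0, 1, 1, 0); (1, 3, 0, 0, 0))


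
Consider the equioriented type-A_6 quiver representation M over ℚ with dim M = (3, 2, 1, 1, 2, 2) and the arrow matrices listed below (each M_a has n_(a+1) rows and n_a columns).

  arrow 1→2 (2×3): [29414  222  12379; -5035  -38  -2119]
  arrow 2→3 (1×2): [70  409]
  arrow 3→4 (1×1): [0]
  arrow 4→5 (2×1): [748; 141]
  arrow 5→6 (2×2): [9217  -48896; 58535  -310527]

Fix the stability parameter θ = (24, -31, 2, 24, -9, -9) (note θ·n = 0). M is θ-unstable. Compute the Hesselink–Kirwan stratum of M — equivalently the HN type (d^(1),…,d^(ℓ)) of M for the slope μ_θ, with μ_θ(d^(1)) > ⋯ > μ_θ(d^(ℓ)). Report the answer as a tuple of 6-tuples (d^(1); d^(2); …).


Via rank(M_{q-1}∘⋯∘M_p): M ≅ I[1,1], I[1,2], I[1,3], I[4,6], I[5,6].
μ_θ-semistable layers: μ^(1)=24; μ^(2)=2; μ^(3)=-7/2; μ^(4)=-9

((1, 0, 0, 0, 0, 0); (0, 0, 1, 1, 1, 1); (2, 2, 0, 0, 0, 0); (0, 0, 0, 0, 1, 1))


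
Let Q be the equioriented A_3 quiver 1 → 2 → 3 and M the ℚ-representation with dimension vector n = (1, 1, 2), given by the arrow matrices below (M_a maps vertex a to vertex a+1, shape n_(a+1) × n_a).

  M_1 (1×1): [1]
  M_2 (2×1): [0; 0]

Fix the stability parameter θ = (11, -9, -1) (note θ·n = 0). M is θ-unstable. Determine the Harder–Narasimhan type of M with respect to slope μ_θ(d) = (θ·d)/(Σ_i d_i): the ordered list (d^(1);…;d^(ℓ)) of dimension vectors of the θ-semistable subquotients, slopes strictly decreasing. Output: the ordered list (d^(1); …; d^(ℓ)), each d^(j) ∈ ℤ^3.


Via rank(M_{q-1}∘⋯∘M_p): M ≅ I[1,2], I[3,3]^2.
μ_θ-semistable layers: μ^(1)=1; μ^(2)=-1

((1, 1, 0); (0, 0, 2))


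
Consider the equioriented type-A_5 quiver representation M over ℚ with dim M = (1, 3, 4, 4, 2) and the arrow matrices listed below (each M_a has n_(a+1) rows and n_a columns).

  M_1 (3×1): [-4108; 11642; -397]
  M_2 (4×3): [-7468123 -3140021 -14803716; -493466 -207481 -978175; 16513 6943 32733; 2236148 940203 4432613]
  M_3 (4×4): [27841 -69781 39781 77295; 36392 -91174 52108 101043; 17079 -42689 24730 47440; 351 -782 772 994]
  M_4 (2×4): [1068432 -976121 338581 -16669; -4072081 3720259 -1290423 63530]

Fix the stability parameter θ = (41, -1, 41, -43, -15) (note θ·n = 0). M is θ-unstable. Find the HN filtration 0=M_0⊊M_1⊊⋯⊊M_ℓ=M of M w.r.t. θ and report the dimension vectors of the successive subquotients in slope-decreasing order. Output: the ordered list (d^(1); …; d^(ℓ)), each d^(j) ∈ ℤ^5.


Barcode: M ≅ I[1,5], I[2,4], I[2,5], I[3,4]. HN layers by μ_θ (3 steps, strictly decreasing):
  μ^(1)=23/5; μ^(2)=-1; μ^(3)=-9/2

((1, 1, 1, 1, 1); (0, 1, 2, 2, 0); (0, 1, 1, 1, 1))


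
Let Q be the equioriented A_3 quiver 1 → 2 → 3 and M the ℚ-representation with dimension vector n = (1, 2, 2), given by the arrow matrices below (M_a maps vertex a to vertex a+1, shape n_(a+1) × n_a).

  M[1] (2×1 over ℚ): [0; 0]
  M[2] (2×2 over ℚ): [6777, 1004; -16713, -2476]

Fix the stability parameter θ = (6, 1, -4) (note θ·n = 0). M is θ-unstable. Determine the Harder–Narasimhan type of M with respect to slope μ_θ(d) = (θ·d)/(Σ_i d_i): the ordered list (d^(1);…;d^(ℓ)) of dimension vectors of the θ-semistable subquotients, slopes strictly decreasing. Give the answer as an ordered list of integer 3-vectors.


Via rank(M_{q-1}∘⋯∘M_p): M ≅ I[1,1], I[2,2], I[2,3], I[3,3].
μ_θ-semistable layers: μ^(1)=6; μ^(2)=1; μ^(3)=-3/2; μ^(4)=-4

((1, 0, 0); (0, 1, 0); (0, 1, 1); (0, 0, 1))


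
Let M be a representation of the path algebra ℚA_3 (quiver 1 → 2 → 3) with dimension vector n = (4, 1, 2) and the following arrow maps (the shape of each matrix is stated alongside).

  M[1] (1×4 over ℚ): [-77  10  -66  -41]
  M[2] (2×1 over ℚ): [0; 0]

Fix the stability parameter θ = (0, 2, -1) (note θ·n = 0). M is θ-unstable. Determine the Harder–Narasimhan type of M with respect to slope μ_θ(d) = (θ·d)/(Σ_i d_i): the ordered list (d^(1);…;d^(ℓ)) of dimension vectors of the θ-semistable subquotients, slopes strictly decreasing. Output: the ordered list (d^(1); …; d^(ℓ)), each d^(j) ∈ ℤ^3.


Via rank(M_{q-1}∘⋯∘M_p): M ≅ I[1,1]^3, I[1,2], I[3,3]^2.
μ_θ-semistable layers: μ^(1)=2; μ^(2)=0; μ^(3)=-1

((0, 1, 0); (4, 0, 0); (0, 0, 2))


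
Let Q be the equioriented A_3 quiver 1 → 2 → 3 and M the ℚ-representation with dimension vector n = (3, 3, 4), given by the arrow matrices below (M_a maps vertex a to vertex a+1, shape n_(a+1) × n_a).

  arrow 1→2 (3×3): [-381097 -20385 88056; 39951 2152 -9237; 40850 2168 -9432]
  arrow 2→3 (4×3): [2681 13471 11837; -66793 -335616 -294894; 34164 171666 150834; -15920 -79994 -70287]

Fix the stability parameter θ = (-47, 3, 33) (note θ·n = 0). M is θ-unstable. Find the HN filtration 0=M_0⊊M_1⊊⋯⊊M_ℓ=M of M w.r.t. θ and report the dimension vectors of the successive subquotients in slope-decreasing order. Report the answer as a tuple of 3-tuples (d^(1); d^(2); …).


Interval decomposition of M: I[1,3]^3, I[3,3].
HN type (ℓ=3): μ^(1)=33; μ^(2)=3; μ^(3)=-47

((0, 0, 4); (0, 3, 0); (3, 0, 0))


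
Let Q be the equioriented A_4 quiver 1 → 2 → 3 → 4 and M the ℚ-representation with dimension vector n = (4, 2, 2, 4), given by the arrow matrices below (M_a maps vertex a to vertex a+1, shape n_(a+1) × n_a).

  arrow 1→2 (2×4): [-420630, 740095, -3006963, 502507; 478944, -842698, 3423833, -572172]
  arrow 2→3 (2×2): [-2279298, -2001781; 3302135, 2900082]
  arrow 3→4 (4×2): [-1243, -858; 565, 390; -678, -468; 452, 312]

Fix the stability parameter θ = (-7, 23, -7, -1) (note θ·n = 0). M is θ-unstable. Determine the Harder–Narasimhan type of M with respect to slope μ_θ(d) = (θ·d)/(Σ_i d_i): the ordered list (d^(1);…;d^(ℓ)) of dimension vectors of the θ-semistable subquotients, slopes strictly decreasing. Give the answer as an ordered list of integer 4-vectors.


Barcode: M ≅ I[1,1]^2, I[1,3], I[1,4], I[4,4]^3. HN layers by μ_θ (4 steps, strictly decreasing):
  μ^(1)=8; μ^(2)=5; μ^(3)=-1; μ^(4)=-7

((0, 1, 1, 0); (0, 1, 1, 1); (0, 0, 0, 3); (4, 0, 0, 0))


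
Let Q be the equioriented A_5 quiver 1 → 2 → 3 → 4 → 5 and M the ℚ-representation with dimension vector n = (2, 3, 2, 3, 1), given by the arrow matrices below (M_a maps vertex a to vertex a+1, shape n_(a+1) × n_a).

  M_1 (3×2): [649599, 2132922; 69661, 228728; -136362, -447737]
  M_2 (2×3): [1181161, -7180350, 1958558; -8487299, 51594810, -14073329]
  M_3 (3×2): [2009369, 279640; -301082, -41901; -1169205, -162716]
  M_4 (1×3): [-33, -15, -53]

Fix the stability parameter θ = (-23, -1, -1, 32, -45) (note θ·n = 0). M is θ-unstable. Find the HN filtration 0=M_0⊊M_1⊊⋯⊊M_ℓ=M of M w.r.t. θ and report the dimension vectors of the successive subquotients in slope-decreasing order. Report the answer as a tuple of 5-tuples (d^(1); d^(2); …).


Barcode: M ≅ I[1,4], I[1,5], I[2,2], I[4,4]. HN layers by μ_θ (4 steps, strictly decreasing):
  μ^(1)=32; μ^(2)=-1; μ^(3)=-15/4; μ^(4)=-23

((0, 0, 0, 2, 0); (0, 2, 1, 0, 0); (0, 1, 1, 1, 1); (2, 0, 0, 0, 0))


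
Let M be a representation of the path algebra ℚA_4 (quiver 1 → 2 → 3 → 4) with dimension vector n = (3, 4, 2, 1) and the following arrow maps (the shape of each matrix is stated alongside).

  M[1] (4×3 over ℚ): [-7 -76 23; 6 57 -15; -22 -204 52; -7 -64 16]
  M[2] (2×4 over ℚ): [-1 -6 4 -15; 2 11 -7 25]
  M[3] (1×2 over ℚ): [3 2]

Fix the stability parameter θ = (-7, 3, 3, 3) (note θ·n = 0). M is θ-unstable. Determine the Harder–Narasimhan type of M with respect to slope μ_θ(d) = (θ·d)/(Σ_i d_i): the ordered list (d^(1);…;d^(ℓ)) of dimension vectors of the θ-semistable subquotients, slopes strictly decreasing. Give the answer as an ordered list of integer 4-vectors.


Barcode: M ≅ I[1,2], I[1,3], I[1,4], I[2,2]. HN layers by μ_θ (2 steps, strictly decreasing):
  μ^(1)=3; μ^(2)=-7

((0, 4, 2, 1); (3, 0, 0, 0))


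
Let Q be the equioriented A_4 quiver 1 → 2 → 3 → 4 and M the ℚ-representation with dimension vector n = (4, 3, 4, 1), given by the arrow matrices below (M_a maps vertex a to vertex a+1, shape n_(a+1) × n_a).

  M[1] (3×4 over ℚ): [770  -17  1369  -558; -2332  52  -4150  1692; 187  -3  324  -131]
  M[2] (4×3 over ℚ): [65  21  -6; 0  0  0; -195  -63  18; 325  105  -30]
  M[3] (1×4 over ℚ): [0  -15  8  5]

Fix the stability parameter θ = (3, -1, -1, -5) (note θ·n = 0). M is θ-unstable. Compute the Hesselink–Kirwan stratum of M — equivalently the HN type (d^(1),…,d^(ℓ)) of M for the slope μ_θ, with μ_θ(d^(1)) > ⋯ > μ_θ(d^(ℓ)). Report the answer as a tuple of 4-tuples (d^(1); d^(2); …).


Via rank(M_{q-1}∘⋯∘M_p): M ≅ I[1,1], I[1,2]^2, I[1,4], I[3,3]^3.
μ_θ-semistable layers: μ^(1)=3; μ^(2)=1; μ^(3)=-1

((1, 0, 0, 0); (2, 2, 0, 0); (1, 1, 4, 1))
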